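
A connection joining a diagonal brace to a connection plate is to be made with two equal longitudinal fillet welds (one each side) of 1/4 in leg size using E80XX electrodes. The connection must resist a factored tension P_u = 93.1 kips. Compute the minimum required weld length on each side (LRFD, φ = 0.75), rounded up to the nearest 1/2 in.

L = 7.5 in on each side

E80XX → F_EXX = 80 ksi.
Throat t_e = 0.707 × 0.25 = 0.1767 in.
φr_n = 0.75 × 0.6 × 80 × 0.1767 = 6.363 kips/in.
L_req = P_u / φr_n = 93.1 / 6.363 = 14.63 in total.
Per side: 14.63 / 2 = 7.316 in.
Round up → use L = 7.5 in on each side.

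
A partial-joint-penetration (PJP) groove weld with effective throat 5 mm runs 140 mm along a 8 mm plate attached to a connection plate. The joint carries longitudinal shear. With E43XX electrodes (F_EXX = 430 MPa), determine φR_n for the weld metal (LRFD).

φR_n ≈ 135 kN

Effective throat (given) t_e = 5 mm.
A_we = 5 × 140 = 700 mm².
F_nw = 0.6 F_EXX = 258 MPa.
φR_n = 0.75 × 258 × 700 × 10⁻³ = 135.4 kN.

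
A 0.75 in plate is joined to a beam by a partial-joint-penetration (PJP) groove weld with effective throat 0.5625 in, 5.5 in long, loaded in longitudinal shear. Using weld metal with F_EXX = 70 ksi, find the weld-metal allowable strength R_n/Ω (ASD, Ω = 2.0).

Effective throat (given) t_e = 0.5625 in.
A_we = 0.5625 × 5.5 = 3.094 in².
F_nw = 0.6 F_EXX = 42 ksi.
R_n/Ω = (42 × 3.094) / 2.0 = 64.97 kips.

R_n/Ω ≈ 65 kips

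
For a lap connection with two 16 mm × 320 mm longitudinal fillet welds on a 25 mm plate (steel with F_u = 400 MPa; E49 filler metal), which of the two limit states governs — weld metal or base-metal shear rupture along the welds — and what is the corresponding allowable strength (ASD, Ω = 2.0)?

E49XX → F_EXX = 490 MPa.
t_e = 0.707 × 16 = 11.31 mm; L = 640 mm.
Weld metal: R_n/Ω = (1/2.0) × 0.6 × 490 × 11.31 × 640 × 10⁻³ = 1064 kN.
Base metal (shear rupture): R_n/Ω = (1/2.0) × 0.6 × 400 × 25 × 640 × 10⁻³ = 1920 kN.
Governing: weld metal.

R_n/Ω ≈ 1060 kN (weld metal governs)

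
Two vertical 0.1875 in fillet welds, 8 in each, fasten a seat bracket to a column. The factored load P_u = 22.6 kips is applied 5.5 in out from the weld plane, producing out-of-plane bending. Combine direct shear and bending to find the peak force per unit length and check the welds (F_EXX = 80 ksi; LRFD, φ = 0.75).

L_w = 2 × 8 = 16 in; section modulus (unit throat) S = 2 × L²/6 = 21.33 in².
Direct shear f_v = P/L_w = 22.6/16 = 1.413 kip/in.
Moment M = P × e = 22.6 × 5.5 = 124.3 kip·in; bending f_b = M/S = 5.827 kip/in.
f_max = √(f_v² + f_b²) = √(1.413² + 5.827²) = 5.995 kip/in.
φr_n = 0.75 × 0.6 × 80 × (0.707 × 0.1875) = 4.772 kip/in → NOT adequate.

f_max ≈ 6 kip/in; NOT adequate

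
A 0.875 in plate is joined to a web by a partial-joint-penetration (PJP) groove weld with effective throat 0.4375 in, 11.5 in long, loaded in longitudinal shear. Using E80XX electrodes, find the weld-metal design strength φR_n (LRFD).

φR_n ≈ 181 kip

E80XX → F_EXX = 80 ksi.
Effective throat (given) t_e = 0.4375 in.
A_we = 0.4375 × 11.5 = 5.031 in².
F_nw = 0.6 F_EXX = 48 ksi.
φR_n = 0.75 × 48 × 5.031 = 181.1 kip.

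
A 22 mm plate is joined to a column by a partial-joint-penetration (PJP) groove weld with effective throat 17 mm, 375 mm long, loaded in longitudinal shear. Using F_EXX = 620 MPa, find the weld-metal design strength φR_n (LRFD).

Effective throat (given) t_e = 17 mm.
A_we = 17 × 375 = 6375 mm².
F_nw = 0.6 F_EXX = 372 MPa.
φR_n = 0.75 × 372 × 6375 × 10⁻³ = 1779 kN.

φR_n ≈ 1780 kN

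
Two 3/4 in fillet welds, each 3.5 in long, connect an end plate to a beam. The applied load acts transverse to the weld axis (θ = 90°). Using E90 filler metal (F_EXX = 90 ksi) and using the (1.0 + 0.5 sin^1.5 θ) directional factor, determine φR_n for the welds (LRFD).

t_e = 0.707 × 0.75 = 0.5302 in; A_we = 0.5302 × 7 = 3.712 in².
Directional factor: 1.0 + 0.5 sin^1.5(90°) = 1.5.
F_nw = 0.6 × 90 × 1.5 = 81 ksi.
φR_n = 0.75 × 81 × 3.712 = 225.5 kips.

φR_n ≈ 225 kips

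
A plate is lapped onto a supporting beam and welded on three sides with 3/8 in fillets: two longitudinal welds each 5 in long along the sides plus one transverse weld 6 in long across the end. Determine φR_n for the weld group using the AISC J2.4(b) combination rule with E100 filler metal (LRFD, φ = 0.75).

E100XX → F_EXX = 100 ksi.
t_e = 0.707 × 0.375 = 0.2651 in.
R_nwl = 0.6 × 100 × 0.2651 × 10 = 159.1 kip (longitudinal, 2 welds).
R_nwt = 0.6 × 100 × 0.2651 × 6 = 95.45 kip (transverse, base value).
(i) R_nwl + R_nwt = 254.5 kip; (ii) 0.85 R_nwl + 1.5 R_nwt = 278.4 kip.
R_n = max = 278.4 kip [governs: (ii)]; φR_n = 208.8 kip.

φR_n ≈ 209 kip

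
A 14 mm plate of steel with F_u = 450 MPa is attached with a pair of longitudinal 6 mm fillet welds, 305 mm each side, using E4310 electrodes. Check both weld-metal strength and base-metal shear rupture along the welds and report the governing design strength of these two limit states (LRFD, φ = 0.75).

E43XX → F_EXX = 430 MPa.
t_e = 0.707 × 6 = 4.242 mm; L = 610 mm.
Weld metal: φR_n = 0.75 × 0.6 × 430 × 4.242 × 610 × 10⁻³ = 500.7 kN.
Base metal (shear rupture): φR_n = 0.75 × 0.6 × 450 × 14 × 610 × 10⁻³ = 1729 kN.
Governing: weld metal.

φR_n ≈ 501 kN (weld metal governs)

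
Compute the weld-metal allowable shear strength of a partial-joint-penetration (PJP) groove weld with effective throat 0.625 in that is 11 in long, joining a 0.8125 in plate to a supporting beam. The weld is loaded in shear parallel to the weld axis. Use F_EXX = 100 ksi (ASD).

Effective throat (given) t_e = 0.625 in.
A_we = 0.625 × 11 = 6.875 in².
F_nw = 0.6 F_EXX = 60 ksi.
R_n/Ω = (60 × 6.875) / 2.0 = 206.2 kip.

R_n/Ω ≈ 206 kip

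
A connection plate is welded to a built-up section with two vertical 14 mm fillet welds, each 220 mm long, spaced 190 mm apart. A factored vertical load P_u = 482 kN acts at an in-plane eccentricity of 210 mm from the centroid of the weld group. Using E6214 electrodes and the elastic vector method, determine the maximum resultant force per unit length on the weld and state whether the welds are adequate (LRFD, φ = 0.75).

E62XX → F_EXX = 620 MPa.
Total weld length L_w = 440 mm. Treat welds as unit-width lines.
Polar moment about centroid: J = 2[d³/12 + d(b/2)²] = 2[220³/12 + 220×95²] = 5746000 mm³.
Direct shear f_v = P/L_w = 482×10³ / 440 = 1095 N/mm (vertical).
Torsion M = P·e = 482×10³ × 210 = 101220000 N·mm.
Critical point at (x, y) = (95, 110) from centroid. f_tx = M·y/J = 1938 N/mm; f_ty = M·x/J = 1674 N/mm.
Resultant f_max = √[f_tx² + (f_v + f_ty)²] = √[1938² + (1095 + 1674)²] = 3380 N/mm.
Capacity per unit length: φr_n = 0.75 × 0.6 × 620 × (0.707 × 14) = 2762 N/mm.
3380 > 2762 → NOT adequate.

f_max ≈ 3380 N/mm; NOT adequate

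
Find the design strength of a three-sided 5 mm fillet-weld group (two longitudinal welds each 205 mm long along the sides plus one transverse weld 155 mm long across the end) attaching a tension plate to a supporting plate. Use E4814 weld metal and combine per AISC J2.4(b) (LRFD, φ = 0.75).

E48XX → F_EXX = 480 MPa.
t_e = 0.707 × 5 = 3.535 mm.
R_nwl = 0.6 × 480 × 3.535 × 410 × 10⁻³ = 417.4 kN (longitudinal, 2 welds).
R_nwt = 0.6 × 480 × 3.535 × 155 × 10⁻³ = 157.8 kN (transverse, base value).
(i) R_nwl + R_nwt = 575.2 kN; (ii) 0.85 R_nwl + 1.5 R_nwt = 591.5 kN.
R_n = max = 591.5 kN [governs: (ii)]; φR_n = 443.6 kN.

φR_n ≈ 444 kN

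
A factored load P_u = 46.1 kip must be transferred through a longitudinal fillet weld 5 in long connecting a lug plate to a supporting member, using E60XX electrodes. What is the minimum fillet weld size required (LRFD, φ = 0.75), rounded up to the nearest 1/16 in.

w = 1/2 in

E60XX → F_EXX = 60 ksi.
Total weld length L = 5 in.
Required throat t_e = P_u / (φ × 0.6 F_EXX × L) = 46.1 / (0.75 × 0.6 × 60 × 5) = 0.3415 in.
Required leg w = t_e / 0.707 = 0.483 in → use 1/2 in.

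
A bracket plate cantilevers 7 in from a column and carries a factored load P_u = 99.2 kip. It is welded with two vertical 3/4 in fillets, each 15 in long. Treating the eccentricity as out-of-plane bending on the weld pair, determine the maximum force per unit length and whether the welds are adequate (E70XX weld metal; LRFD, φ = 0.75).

f_max ≈ 9.83 kip/in; adequate

E70XX → F_EXX = 70 ksi.
L_w = 2 × 15 = 30 in; section modulus (unit throat) S = 2 × L²/6 = 75 in².
Direct shear f_v = P/L_w = 99.2/30 = 3.307 kip/in.
Moment M = P × e = 99.2 × 7 = 694.4 kip·in; bending f_b = M/S = 9.259 kip/in.
f_max = √(f_v² + f_b²) = √(3.307² + 9.259²) = 9.831 kip/in.
φr_n = 0.75 × 0.6 × 70 × (0.707 × 0.75) = 16.7 kip/in → adequate.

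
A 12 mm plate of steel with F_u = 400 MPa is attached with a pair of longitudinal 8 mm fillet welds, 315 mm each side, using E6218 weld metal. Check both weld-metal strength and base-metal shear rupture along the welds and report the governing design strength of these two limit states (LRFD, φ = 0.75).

E62XX → F_EXX = 620 MPa.
t_e = 0.707 × 8 = 5.656 mm; L = 630 mm.
Weld metal: φR_n = 0.75 × 0.6 × 620 × 5.656 × 630 × 10⁻³ = 994.2 kN.
Base metal (shear rupture): φR_n = 0.75 × 0.6 × 400 × 12 × 630 × 10⁻³ = 1361 kN.
Governing: weld metal.

φR_n ≈ 994 kN (weld metal governs)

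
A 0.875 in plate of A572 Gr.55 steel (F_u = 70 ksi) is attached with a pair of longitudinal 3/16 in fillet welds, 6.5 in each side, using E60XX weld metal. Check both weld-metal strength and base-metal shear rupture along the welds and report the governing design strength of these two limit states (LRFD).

E60XX → F_EXX = 60 ksi.
t_e = 0.707 × 0.1875 = 0.1326 in; L = 13 in.
Weld metal: φR_n = 0.75 × 0.6 × 60 × 0.1326 × 13 = 46.53 kips.
Base metal (shear rupture): φR_n = 0.75 × 0.6 × 70 × 0.875 × 13 = 358.3 kips.
Governing: weld metal.

φR_n ≈ 46.5 kips (weld metal governs)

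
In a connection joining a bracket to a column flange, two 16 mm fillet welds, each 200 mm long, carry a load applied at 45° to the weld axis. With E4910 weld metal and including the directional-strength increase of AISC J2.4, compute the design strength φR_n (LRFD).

E49XX → F_EXX = 490 MPa.
t_e = 0.707 × 16 = 11.31 mm; A_we = 11.31 × 400 = 4525 mm².
Directional factor: 1.0 + 0.5 sin^1.5(45°) = 1.297.
F_nw = 0.6 × 490 × 1.297 = 381.4 MPa.
φR_n = 0.75 × 381.4 × 4525 × 10⁻³ = 1294 kN.

φR_n ≈ 1290 kN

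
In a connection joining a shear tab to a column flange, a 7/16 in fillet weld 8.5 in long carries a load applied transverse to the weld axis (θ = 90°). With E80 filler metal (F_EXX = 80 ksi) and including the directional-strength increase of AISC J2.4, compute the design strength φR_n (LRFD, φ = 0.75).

t_e = 0.707 × 0.4375 = 0.3093 in; A_we = 0.3093 × 8.5 = 2.629 in².
Directional factor: 1.0 + 0.5 sin^1.5(90°) = 1.5.
F_nw = 0.6 × 80 × 1.5 = 72 ksi.
φR_n = 0.75 × 72 × 2.629 = 142 kips.

φR_n ≈ 142 kips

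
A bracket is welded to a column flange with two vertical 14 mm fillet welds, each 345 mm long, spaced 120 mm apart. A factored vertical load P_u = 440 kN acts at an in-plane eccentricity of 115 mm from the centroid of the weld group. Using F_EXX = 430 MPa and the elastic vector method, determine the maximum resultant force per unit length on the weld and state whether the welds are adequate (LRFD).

f_max ≈ 1340 N/mm; adequate

Total weld length L_w = 690 mm. Treat welds as unit-width lines.
Polar moment about centroid: J = 2[d³/12 + d(b/2)²] = 2[345³/12 + 345×60²] = 9328000 mm³.
Direct shear f_v = P/L_w = 440×10³ / 690 = 637.7 N/mm (vertical).
Torsion M = P·e = 440×10³ × 115 = 50600000 N·mm.
Critical point at (x, y) = (60, 172.5) from centroid. f_tx = M·y/J = 935.7 N/mm; f_ty = M·x/J = 325.5 N/mm.
Resultant f_max = √[f_tx² + (f_v + f_ty)²] = √[935.7² + (637.7 + 325.5)²] = 1343 N/mm.
Capacity per unit length: φr_n = 0.75 × 0.6 × 430 × (0.707 × 14) = 1915 N/mm.
1343 ≤ 1915 → adequate.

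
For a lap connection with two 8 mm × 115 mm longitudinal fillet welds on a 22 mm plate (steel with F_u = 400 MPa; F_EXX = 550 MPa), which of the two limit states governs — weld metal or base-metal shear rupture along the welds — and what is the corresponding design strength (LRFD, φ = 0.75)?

t_e = 0.707 × 8 = 5.656 mm; L = 230 mm.
Weld metal: φR_n = 0.75 × 0.6 × 550 × 5.656 × 230 × 10⁻³ = 322 kN.
Base metal (shear rupture): φR_n = 0.75 × 0.6 × 400 × 22 × 230 × 10⁻³ = 910.8 kN.
Governing: weld metal.

φR_n ≈ 322 kN (weld metal governs)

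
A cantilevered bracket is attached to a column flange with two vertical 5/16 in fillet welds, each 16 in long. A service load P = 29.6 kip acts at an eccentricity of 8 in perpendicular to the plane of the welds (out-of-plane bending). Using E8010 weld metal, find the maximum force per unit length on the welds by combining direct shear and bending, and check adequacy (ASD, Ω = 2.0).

f_max ≈ 2.93 kip/in; adequate

E80XX → F_EXX = 80 ksi.
L_w = 2 × 16 = 32 in; section modulus (unit throat) S = 2 × L²/6 = 85.33 in².
Direct shear f_v = P/L_w = 29.6/32 = 0.925 kip/in.
Moment M = P × e = 29.6 × 8 = 236.8 kip·in; bending f_b = M/S = 2.775 kip/in.
f_max = √(f_v² + f_b²) = √(0.925² + 2.775²) = 2.925 kip/in.
r_n/Ω = (1/2.0) × 0.6 × 80 × (0.707 × 0.3125) = 5.302 kip/in → adequate.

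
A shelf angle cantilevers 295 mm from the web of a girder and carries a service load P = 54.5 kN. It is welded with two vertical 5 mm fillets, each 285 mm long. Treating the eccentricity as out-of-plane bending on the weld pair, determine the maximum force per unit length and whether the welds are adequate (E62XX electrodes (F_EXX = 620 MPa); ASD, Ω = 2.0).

f_max ≈ 601 N/mm; adequate

L_w = 2 × 285 = 570 mm; section modulus (unit throat) S = 2 × L²/6 = 27080 mm².
Direct shear f_v = P/L_w = 54.5×10³/570 = 95.61 N/mm.
Moment M = P × e = 54.5×10³ × 295 = 16078000 N·mm; bending f_b = M/S = 593.8 N/mm.
f_max = √(f_v² + f_b²) = √(95.61² + 593.8²) = 601.5 N/mm.
r_n/Ω = (1/2.0) × 0.6 × 620 × (0.707 × 5) = 657.5 N/mm → adequate.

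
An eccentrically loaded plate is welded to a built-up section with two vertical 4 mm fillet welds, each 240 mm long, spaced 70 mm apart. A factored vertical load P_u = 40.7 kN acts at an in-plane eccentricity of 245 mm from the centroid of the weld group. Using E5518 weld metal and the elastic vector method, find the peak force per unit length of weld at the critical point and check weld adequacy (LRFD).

E55XX → F_EXX = 550 MPa.
Total weld length L_w = 480 mm. Treat welds as unit-width lines.
Polar moment about centroid: J = 2[d³/12 + d(b/2)²] = 2[240³/12 + 240×35²] = 2892000 mm³.
Direct shear f_v = P/L_w = 40.7×10³ / 480 = 84.79 N/mm (vertical).
Torsion M = P·e = 40.7×10³ × 245 = 9971500 N·mm.
Critical point at (x, y) = (35, 120) from centroid. f_tx = M·y/J = 413.8 N/mm; f_ty = M·x/J = 120.7 N/mm.
Resultant f_max = √[f_tx² + (f_v + f_ty)²] = √[413.8² + (84.79 + 120.7)²] = 462 N/mm.
Capacity per unit length: φr_n = 0.75 × 0.6 × 550 × (0.707 × 4) = 699.9 N/mm.
462 ≤ 699.9 → adequate.

f_max ≈ 462 N/mm; adequate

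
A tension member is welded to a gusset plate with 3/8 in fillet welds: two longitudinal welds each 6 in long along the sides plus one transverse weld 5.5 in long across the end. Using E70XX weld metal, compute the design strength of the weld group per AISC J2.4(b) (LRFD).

E70XX → F_EXX = 70 ksi.
t_e = 0.707 × 0.375 = 0.2651 in.
R_nwl = 0.6 × 70 × 0.2651 × 12 = 133.6 kip (longitudinal, 2 welds).
R_nwt = 0.6 × 70 × 0.2651 × 5.5 = 61.24 kip (transverse, base value).
(i) R_nwl + R_nwt = 194.9 kip; (ii) 0.85 R_nwl + 1.5 R_nwt = 205.4 kip.
R_n = max = 205.4 kip [governs: (ii)]; φR_n = 154.1 kip.

φR_n ≈ 154 kip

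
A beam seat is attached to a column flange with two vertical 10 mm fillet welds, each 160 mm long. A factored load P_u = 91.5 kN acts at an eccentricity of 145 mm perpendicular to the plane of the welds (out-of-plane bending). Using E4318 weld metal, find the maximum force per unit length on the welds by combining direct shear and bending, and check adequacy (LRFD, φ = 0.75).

E43XX → F_EXX = 430 MPa.
L_w = 2 × 160 = 320 mm; section modulus (unit throat) S = 2 × L²/6 = 8533 mm².
Direct shear f_v = P/L_w = 91.5×10³/320 = 285.9 N/mm.
Moment M = P × e = 91.5×10³ × 145 = 13268000 N·mm; bending f_b = M/S = 1555 N/mm.
f_max = √(f_v² + f_b²) = √(285.9² + 1555²) = 1581 N/mm.
φr_n = 0.75 × 0.6 × 430 × (0.707 × 10) = 1368 N/mm → NOT adequate.

f_max ≈ 1580 N/mm; NOT adequate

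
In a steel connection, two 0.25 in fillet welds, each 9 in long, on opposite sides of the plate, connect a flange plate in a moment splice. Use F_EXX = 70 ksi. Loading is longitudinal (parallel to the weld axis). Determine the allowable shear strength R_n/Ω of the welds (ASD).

R_n/Ω ≈ 66.8 kip

Effective throat t_e = 0.707 × 0.25 = 0.1767 in.
Total length L = 18 in; A_we = 0.1767 × 18 = 3.181 in².
F_nw = 0.6 F_EXX = 0.6 × 70 = 42 ksi.
R_n = 42 × 3.181 = 133.6 kip; R_n/Ω = 133.6/2.0 = 66.81 kip.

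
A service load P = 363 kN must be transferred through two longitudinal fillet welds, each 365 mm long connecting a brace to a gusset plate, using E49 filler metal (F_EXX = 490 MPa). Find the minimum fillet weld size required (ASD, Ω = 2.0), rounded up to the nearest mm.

w = 5 mm

Total weld length L = 730 mm.
Required throat t_e = P × Ω / (0.6 F_EXX × L) = 363 × 2.0 / (0.6 × 490 × 730 × 10⁻³) = 3.383 mm.
Required leg w = t_e / 0.707 = 4.785 mm → use 5 mm.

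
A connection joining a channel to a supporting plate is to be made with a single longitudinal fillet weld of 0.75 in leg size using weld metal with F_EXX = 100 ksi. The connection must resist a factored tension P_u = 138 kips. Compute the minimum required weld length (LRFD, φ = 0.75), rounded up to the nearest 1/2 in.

Throat t_e = 0.707 × 0.75 = 0.5302 in.
φr_n = 0.75 × 0.6 × 100 × 0.5302 = 23.86 kips/in.
L_req = P_u / φr_n = 138 / 23.86 = 5.783 in total.
Round up → use L = 6 in.

L = 6 in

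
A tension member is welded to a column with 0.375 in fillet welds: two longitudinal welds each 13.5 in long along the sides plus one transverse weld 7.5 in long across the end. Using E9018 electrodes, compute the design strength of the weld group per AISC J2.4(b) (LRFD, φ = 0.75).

φR_n ≈ 370 kips

E90XX → F_EXX = 90 ksi.
t_e = 0.707 × 0.375 = 0.2651 in.
R_nwl = 0.6 × 90 × 0.2651 × 27 = 386.6 kips (longitudinal, 2 welds).
R_nwt = 0.6 × 90 × 0.2651 × 7.5 = 107.4 kips (transverse, base value).
(i) R_nwl + R_nwt = 493.9 kips; (ii) 0.85 R_nwl + 1.5 R_nwt = 489.6 kips.
R_n = max = 493.9 kips [governs: (i)]; φR_n = 370.4 kips.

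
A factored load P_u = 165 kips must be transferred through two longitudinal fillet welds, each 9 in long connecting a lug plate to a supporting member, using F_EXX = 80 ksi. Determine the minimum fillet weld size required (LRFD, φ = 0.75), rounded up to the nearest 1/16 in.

w = 3/8 in

Total weld length L = 18 in.
Required throat t_e = P_u / (φ × 0.6 F_EXX × L) = 165 / (0.75 × 0.6 × 80 × 18) = 0.2546 in.
Required leg w = t_e / 0.707 = 0.3602 in → use 3/8 in.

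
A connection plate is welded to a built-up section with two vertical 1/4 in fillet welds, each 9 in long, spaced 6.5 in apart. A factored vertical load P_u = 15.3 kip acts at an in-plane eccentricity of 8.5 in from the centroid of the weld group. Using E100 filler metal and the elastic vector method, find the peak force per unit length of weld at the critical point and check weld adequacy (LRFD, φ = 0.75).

E100XX → F_EXX = 100 ksi.
Total weld length L_w = 18 in. Treat welds as unit-width lines.
Polar moment about centroid: J = 2[d³/12 + d(b/2)²] = 2[9³/12 + 9×3.25²] = 311.6 in³.
Direct shear f_v = P/L_w = 15.3 / 18 = 0.85 kip/in (vertical).
Torsion M = P·e = 15.3 × 8.5 = 130.05 kip·in.
Critical point at (x, y) = (3.25, 4.5) from centroid. f_tx = M·y/J = 1.878 kip/in; f_ty = M·x/J = 1.356 kip/in.
Resultant f_max = √[f_tx² + (f_v + f_ty)²] = √[1.878² + (0.85 + 1.356)²] = 2.897 kip/in.
Capacity per unit length: φr_n = 0.75 × 0.6 × 100 × (0.707 × 0.25) = 7.954 kip/in.
2.897 ≤ 7.954 → adequate.

f_max ≈ 2.9 kip/in; adequate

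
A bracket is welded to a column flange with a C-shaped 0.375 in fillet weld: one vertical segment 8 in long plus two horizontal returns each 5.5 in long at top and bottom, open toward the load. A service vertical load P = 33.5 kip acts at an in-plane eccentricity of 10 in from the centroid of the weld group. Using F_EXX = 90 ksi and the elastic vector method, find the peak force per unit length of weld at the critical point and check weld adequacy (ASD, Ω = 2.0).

f_max ≈ 7.99 kip/in; NOT adequate

Total weld length L_w = 19 in. Treat welds as unit-width lines.
Centroid: x̄ = 2×5.5×2.75 / 19 = 1.592 in from the vertical weld.
Polar moment about centroid: J = I_x + I_y = [8³/12 + 2×5.5×4²] + [8×1.592² + 2(5.5³/12 + 5.5×1.158²)] = 281.4 in³.
Direct shear f_v = P/L_w = 33.5 / 19 = 1.763 kip/in (vertical).
Torsion M = P·e = 33.5 × 10 = 335 kip·in.
Critical point at (x, y) = (3.908, 4) from centroid. f_tx = M·y/J = 4.762 kip/in; f_ty = M·x/J = 4.652 kip/in.
Resultant f_max = √[f_tx² + (f_v + f_ty)²] = √[4.762² + (1.763 + 4.652)²] = 7.989 kip/in.
Capacity per unit length: r_n/Ω = (1/2.0) × 0.6 × 90 × (0.707 × 0.375) = 7.158 kip/in.
7.989 > 7.158 → NOT adequate.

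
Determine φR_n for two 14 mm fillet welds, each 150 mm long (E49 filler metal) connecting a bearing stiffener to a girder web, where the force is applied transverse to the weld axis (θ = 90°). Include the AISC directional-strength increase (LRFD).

E49XX → F_EXX = 490 MPa.
t_e = 0.707 × 14 = 9.898 mm; A_we = 9.898 × 300 = 2969 mm².
Directional factor: 1.0 + 0.5 sin^1.5(90°) = 1.5.
F_nw = 0.6 × 490 × 1.5 = 441 MPa.
φR_n = 0.75 × 441 × 2969 × 10⁻³ = 982.1 kN.

φR_n ≈ 982 kN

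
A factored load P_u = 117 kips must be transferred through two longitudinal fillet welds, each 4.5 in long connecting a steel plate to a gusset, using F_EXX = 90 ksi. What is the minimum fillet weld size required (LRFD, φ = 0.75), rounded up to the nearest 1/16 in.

Total weld length L = 9 in.
Required throat t_e = P_u / (φ × 0.6 F_EXX × L) = 117 / (0.75 × 0.6 × 90 × 9) = 0.321 in.
Required leg w = t_e / 0.707 = 0.454 in → use 1/2 in.

w = 1/2 in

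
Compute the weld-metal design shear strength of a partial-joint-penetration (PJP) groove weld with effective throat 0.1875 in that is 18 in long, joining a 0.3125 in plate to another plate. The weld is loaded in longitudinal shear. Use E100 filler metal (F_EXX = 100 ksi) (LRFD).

Effective throat (given) t_e = 0.1875 in.
A_we = 0.1875 × 18 = 3.375 in².
F_nw = 0.6 F_EXX = 60 ksi.
φR_n = 0.75 × 60 × 3.375 = 151.9 kips.

φR_n ≈ 152 kips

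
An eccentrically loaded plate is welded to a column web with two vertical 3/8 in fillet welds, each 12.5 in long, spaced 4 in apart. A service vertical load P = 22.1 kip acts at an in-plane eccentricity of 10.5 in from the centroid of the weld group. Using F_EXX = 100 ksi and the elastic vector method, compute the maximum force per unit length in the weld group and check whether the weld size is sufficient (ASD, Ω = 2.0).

f_max ≈ 3.94 kip/in; adequate

Total weld length L_w = 25 in. Treat welds as unit-width lines.
Polar moment about centroid: J = 2[d³/12 + d(b/2)²] = 2[12.5³/12 + 12.5×2²] = 425.5 in³.
Direct shear f_v = P/L_w = 22.1 / 25 = 0.884 kip/in (vertical).
Torsion M = P·e = 22.1 × 10.5 = 232.05 kip·in.
Critical point at (x, y) = (2, 6.25) from centroid. f_tx = M·y/J = 3.408 kip/in; f_ty = M·x/J = 1.091 kip/in.
Resultant f_max = √[f_tx² + (f_v + f_ty)²] = √[3.408² + (0.884 + 1.091)²] = 3.939 kip/in.
Capacity per unit length: r_n/Ω = (1/2.0) × 0.6 × 100 × (0.707 × 0.375) = 7.954 kip/in.
3.939 ≤ 7.954 → adequate.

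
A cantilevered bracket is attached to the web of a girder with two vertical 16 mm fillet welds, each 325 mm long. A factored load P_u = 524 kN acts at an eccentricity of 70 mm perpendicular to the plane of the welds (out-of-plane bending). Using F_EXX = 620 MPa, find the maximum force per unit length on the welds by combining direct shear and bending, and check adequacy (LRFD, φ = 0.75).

L_w = 2 × 325 = 650 mm; section modulus (unit throat) S = 2 × L²/6 = 35210 mm².
Direct shear f_v = P/L_w = 524×10³/650 = 806.2 N/mm.
Moment M = P × e = 524×10³ × 70 = 36680000 N·mm; bending f_b = M/S = 1042 N/mm.
f_max = √(f_v² + f_b²) = √(806.2² + 1042²) = 1317 N/mm.
φr_n = 0.75 × 0.6 × 620 × (0.707 × 16) = 3156 N/mm → adequate.

f_max ≈ 1320 N/mm; adequate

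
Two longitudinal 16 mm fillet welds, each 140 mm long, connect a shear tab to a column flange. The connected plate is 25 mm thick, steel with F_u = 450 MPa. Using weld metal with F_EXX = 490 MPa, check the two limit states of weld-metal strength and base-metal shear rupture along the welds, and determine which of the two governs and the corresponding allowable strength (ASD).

t_e = 0.707 × 16 = 11.31 mm; L = 280 mm.
Weld metal: R_n/Ω = (1/2.0) × 0.6 × 490 × 11.31 × 280 × 10⁻³ = 465.6 kN.
Base metal (shear rupture): R_n/Ω = (1/2.0) × 0.6 × 450 × 25 × 280 × 10⁻³ = 945 kN.
Governing: weld metal.

R_n/Ω ≈ 466 kN (weld metal governs)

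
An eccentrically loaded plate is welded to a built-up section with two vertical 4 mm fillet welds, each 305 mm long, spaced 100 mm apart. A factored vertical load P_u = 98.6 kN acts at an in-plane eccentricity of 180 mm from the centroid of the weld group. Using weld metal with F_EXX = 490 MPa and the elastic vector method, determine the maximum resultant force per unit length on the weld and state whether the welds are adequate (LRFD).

f_max ≈ 529 N/mm; adequate

Total weld length L_w = 610 mm. Treat welds as unit-width lines.
Polar moment about centroid: J = 2[d³/12 + d(b/2)²] = 2[305³/12 + 305×50²] = 6254000 mm³.
Direct shear f_v = P/L_w = 98.6×10³ / 610 = 161.6 N/mm (vertical).
Torsion M = P·e = 98.6×10³ × 180 = 17748000 N·mm.
Critical point at (x, y) = (50, 152.5) from centroid. f_tx = M·y/J = 432.8 N/mm; f_ty = M·x/J = 141.9 N/mm.
Resultant f_max = √[f_tx² + (f_v + f_ty)²] = √[432.8² + (161.6 + 141.9)²] = 528.6 N/mm.
Capacity per unit length: φr_n = 0.75 × 0.6 × 490 × (0.707 × 4) = 623.6 N/mm.
528.6 ≤ 623.6 → adequate.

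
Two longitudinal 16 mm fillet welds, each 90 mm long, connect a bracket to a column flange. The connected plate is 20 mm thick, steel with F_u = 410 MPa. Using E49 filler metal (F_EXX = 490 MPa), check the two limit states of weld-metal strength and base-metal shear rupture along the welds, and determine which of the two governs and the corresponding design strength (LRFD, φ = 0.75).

t_e = 0.707 × 16 = 11.31 mm; L = 180 mm.
Weld metal: φR_n = 0.75 × 0.6 × 490 × 11.31 × 180 × 10⁻³ = 449 kN.
Base metal (shear rupture): φR_n = 0.75 × 0.6 × 410 × 20 × 180 × 10⁻³ = 664.2 kN.
Governing: weld metal.

φR_n ≈ 449 kN (weld metal governs)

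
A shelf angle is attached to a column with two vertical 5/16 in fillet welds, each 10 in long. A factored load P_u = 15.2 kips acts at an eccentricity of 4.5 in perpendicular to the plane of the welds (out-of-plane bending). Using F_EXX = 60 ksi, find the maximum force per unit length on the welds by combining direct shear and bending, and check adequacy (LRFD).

f_max ≈ 2.19 kip/in; adequate

L_w = 2 × 10 = 20 in; section modulus (unit throat) S = 2 × L²/6 = 33.33 in².
Direct shear f_v = P/L_w = 15.2/20 = 0.76 kip/in.
Moment M = P × e = 15.2 × 4.5 = 68.4 kip·in; bending f_b = M/S = 2.052 kip/in.
f_max = √(f_v² + f_b²) = √(0.76² + 2.052²) = 2.188 kip/in.
φr_n = 0.75 × 0.6 × 60 × (0.707 × 0.3125) = 5.965 kip/in → adequate.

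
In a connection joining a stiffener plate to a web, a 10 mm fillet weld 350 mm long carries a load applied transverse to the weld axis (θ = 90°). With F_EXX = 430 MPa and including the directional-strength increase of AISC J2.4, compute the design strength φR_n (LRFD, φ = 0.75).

φR_n ≈ 718 kN

t_e = 0.707 × 10 = 7.07 mm; A_we = 7.07 × 350 = 2474 mm².
Directional factor: 1.0 + 0.5 sin^1.5(90°) = 1.5.
F_nw = 0.6 × 430 × 1.5 = 387 MPa.
φR_n = 0.75 × 387 × 2474 × 10⁻³ = 718.2 kN.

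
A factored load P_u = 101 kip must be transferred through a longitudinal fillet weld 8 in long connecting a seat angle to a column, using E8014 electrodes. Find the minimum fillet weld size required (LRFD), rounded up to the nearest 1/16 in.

w = 1/2 in

E80XX → F_EXX = 80 ksi.
Total weld length L = 8 in.
Required throat t_e = P_u / (φ × 0.6 F_EXX × L) = 101 / (0.75 × 0.6 × 80 × 8) = 0.3507 in.
Required leg w = t_e / 0.707 = 0.496 in → use 1/2 in.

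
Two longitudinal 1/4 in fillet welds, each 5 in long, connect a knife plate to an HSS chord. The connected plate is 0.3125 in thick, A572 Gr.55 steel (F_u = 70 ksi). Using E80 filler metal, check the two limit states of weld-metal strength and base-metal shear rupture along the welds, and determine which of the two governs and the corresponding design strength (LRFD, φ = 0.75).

E80XX → F_EXX = 80 ksi.
t_e = 0.707 × 0.25 = 0.1767 in; L = 10 in.
Weld metal: φR_n = 0.75 × 0.6 × 80 × 0.1767 × 10 = 63.63 kip.
Base metal (shear rupture): φR_n = 0.75 × 0.6 × 70 × 0.3125 × 10 = 98.44 kip.
Governing: weld metal.

φR_n ≈ 63.6 kip (weld metal governs)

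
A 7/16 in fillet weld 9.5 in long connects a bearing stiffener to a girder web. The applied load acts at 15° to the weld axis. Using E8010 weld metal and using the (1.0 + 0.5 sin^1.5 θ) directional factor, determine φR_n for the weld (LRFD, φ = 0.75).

E80XX → F_EXX = 80 ksi.
t_e = 0.707 × 0.4375 = 0.3093 in; A_we = 0.3093 × 9.5 = 2.938 in².
Directional factor: 1.0 + 0.5 sin^1.5(15°) = 1.066.
F_nw = 0.6 × 80 × 1.066 = 51.16 ksi.
φR_n = 0.75 × 51.16 × 2.938 = 112.7 kip.

φR_n ≈ 113 kip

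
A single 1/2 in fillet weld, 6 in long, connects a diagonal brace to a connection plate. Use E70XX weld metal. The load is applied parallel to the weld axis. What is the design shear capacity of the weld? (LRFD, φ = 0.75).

φR_n ≈ 66.8 kip

E70XX → F_EXX = 70 ksi.
Effective throat t_e = 0.707 × 0.5 = 0.3535 in.
Total length L = 6 in; A_we = 0.3535 × 6 = 2.121 in².
F_nw = 0.6 F_EXX = 0.6 × 70 = 42 ksi.
φR_n = 0.75 × 42 × 2.121 = 66.81 kip.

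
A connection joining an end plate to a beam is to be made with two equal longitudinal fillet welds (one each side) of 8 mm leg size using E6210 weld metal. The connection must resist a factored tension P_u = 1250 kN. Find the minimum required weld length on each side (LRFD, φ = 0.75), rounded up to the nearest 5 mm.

E62XX → F_EXX = 620 MPa.
Throat t_e = 0.707 × 8 = 5.656 mm.
φr_n = 0.75 × 0.6 × 620 × 5.656 × 10⁻³ = 1.578 kN/mm.
L_req = P_u / φr_n = 1250 / 1.578 = 792.1 mm total.
Per side: 792.1 / 2 = 396.1 mm.
Round up → use L = 400 mm on each side.

L = 400 mm on each side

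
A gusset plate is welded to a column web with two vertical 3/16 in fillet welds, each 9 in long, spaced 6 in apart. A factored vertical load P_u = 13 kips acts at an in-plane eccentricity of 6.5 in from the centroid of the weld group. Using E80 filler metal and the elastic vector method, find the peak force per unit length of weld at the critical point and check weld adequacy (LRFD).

f_max ≈ 2.1 kip/in; adequate

E80XX → F_EXX = 80 ksi.
Total weld length L_w = 18 in. Treat welds as unit-width lines.
Polar moment about centroid: J = 2[d³/12 + d(b/2)²] = 2[9³/12 + 9×3²] = 283.5 in³.
Direct shear f_v = P/L_w = 13 / 18 = 0.7222 kip/in (vertical).
Torsion M = P·e = 13 × 6.5 = 84.5 kip·in.
Critical point at (x, y) = (3, 4.5) from centroid. f_tx = M·y/J = 1.341 kip/in; f_ty = M·x/J = 0.8942 kip/in.
Resultant f_max = √[f_tx² + (f_v + f_ty)²] = √[1.341² + (0.7222 + 0.8942)²] = 2.1 kip/in.
Capacity per unit length: φr_n = 0.75 × 0.6 × 80 × (0.707 × 0.1875) = 4.772 kip/in.
2.1 ≤ 4.772 → adequate.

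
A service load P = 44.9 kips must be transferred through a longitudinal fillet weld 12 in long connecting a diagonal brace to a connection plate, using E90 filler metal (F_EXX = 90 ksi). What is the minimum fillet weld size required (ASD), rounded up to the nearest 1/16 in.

w = 1/4 in

Total weld length L = 12 in.
Required throat t_e = P × Ω / (0.6 F_EXX × L) = 44.9 × 2.0 / (0.6 × 90 × 12) = 0.1386 in.
Required leg w = t_e / 0.707 = 0.196 in → use 1/4 in.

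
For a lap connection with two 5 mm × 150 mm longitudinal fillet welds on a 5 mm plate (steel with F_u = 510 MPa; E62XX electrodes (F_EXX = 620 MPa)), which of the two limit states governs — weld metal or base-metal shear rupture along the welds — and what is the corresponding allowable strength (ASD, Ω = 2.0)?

t_e = 0.707 × 5 = 3.535 mm; L = 300 mm.
Weld metal: R_n/Ω = (1/2.0) × 0.6 × 620 × 3.535 × 300 × 10⁻³ = 197.3 kN.
Base metal (shear rupture): R_n/Ω = (1/2.0) × 0.6 × 510 × 5 × 300 × 10⁻³ = 229.5 kN.
Governing: weld metal.

R_n/Ω ≈ 197 kN (weld metal governs)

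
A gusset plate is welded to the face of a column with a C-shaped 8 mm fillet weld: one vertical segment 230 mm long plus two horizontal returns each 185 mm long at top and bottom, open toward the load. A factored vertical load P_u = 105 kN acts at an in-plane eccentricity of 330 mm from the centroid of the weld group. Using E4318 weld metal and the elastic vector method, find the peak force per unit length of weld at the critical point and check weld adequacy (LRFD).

E43XX → F_EXX = 430 MPa.
Total weld length L_w = 600 mm. Treat welds as unit-width lines.
Centroid: x̄ = 2×185×92.5 / 600 = 57.04 mm from the vertical weld.
Polar moment about centroid: J = I_x + I_y = [230³/12 + 2×185×115²] + [230×57.04² + 2(185³/12 + 185×35.46²)] = 8176000 mm³.
Direct shear f_v = P/L_w = 105×10³ / 600 = 175 N/mm (vertical).
Torsion M = P·e = 105×10³ × 330 = 34650000 N·mm.
Critical point at (x, y) = (128, 115) from centroid. f_tx = M·y/J = 487.4 N/mm; f_ty = M·x/J = 542.3 N/mm.
Resultant f_max = √[f_tx² + (f_v + f_ty)²] = √[487.4² + (175 + 542.3)²] = 867.2 N/mm.
Capacity per unit length: φr_n = 0.75 × 0.6 × 430 × (0.707 × 8) = 1094 N/mm.
867.2 ≤ 1094 → adequate.

f_max ≈ 867 N/mm; adequate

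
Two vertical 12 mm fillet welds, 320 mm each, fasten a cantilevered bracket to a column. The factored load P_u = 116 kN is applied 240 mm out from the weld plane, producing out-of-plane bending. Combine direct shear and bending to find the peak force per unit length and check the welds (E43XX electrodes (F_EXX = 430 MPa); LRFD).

f_max ≈ 836 N/mm; adequate

L_w = 2 × 320 = 640 mm; section modulus (unit throat) S = 2 × L²/6 = 34130 mm².
Direct shear f_v = P/L_w = 116×10³/640 = 181.2 N/mm.
Moment M = P × e = 116×10³ × 240 = 27840000 N·mm; bending f_b = M/S = 815.6 N/mm.
f_max = √(f_v² + f_b²) = √(181.2² + 815.6²) = 835.5 N/mm.
φr_n = 0.75 × 0.6 × 430 × (0.707 × 12) = 1642 N/mm → adequate.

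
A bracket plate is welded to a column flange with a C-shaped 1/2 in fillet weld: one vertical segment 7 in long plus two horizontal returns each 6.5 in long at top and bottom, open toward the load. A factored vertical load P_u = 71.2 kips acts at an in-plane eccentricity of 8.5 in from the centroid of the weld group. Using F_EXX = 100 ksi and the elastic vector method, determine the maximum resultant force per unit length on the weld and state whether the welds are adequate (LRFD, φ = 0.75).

f_max ≈ 15 kip/in; adequate

Total weld length L_w = 20 in. Treat welds as unit-width lines.
Centroid: x̄ = 2×6.5×3.25 / 20 = 2.112 in from the vertical weld.
Polar moment about centroid: J = I_x + I_y = [7³/12 + 2×6.5×3.5²] + [7×2.112² + 2(6.5³/12 + 6.5×1.138²)] = 281.7 in³.
Direct shear f_v = P/L_w = 71.2 / 20 = 3.56 kip/in (vertical).
Torsion M = P·e = 71.2 × 8.5 = 605.2 kip·in.
Critical point at (x, y) = (4.388, 3.5) from centroid. f_tx = M·y/J = 7.52 kip/in; f_ty = M·x/J = 9.427 kip/in.
Resultant f_max = √[f_tx² + (f_v + f_ty)²] = √[7.52² + (3.56 + 9.427)²] = 15.01 kip/in.
Capacity per unit length: φr_n = 0.75 × 0.6 × 100 × (0.707 × 0.5) = 15.91 kip/in.
15.01 ≤ 15.91 → adequate.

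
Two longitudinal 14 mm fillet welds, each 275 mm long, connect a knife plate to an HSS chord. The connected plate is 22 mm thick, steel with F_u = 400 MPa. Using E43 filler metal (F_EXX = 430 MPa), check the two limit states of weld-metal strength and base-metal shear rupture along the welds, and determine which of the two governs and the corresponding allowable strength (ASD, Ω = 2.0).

R_n/Ω ≈ 702 kN (weld metal governs)

t_e = 0.707 × 14 = 9.898 mm; L = 550 mm.
Weld metal: R_n/Ω = (1/2.0) × 0.6 × 430 × 9.898 × 550 × 10⁻³ = 702.3 kN.
Base metal (shear rupture): R_n/Ω = (1/2.0) × 0.6 × 400 × 22 × 550 × 10⁻³ = 1452 kN.
Governing: weld metal.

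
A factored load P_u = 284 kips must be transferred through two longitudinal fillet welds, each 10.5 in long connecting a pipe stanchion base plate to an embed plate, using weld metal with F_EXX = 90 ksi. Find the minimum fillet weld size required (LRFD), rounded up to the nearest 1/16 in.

Total weld length L = 21 in.
Required throat t_e = P_u / (φ × 0.6 F_EXX × L) = 284 / (0.75 × 0.6 × 90 × 21) = 0.3339 in.
Required leg w = t_e / 0.707 = 0.4723 in → use 1/2 in.

w = 1/2 in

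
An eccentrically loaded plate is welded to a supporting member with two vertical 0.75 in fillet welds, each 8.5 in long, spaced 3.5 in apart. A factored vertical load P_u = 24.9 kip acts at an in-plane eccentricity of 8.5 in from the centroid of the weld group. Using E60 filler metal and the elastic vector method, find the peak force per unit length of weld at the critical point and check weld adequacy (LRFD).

f_max ≈ 6.99 kip/in; adequate

E60XX → F_EXX = 60 ksi.
Total weld length L_w = 17 in. Treat welds as unit-width lines.
Polar moment about centroid: J = 2[d³/12 + d(b/2)²] = 2[8.5³/12 + 8.5×1.75²] = 154.4 in³.
Direct shear f_v = P/L_w = 24.9 / 17 = 1.465 kip/in (vertical).
Torsion M = P·e = 24.9 × 8.5 = 211.65 kip·in.
Critical point at (x, y) = (1.75, 4.25) from centroid. f_tx = M·y/J = 5.825 kip/in; f_ty = M·x/J = 2.399 kip/in.
Resultant f_max = √[f_tx² + (f_v + f_ty)²] = √[5.825² + (1.465 + 2.399)²] = 6.99 kip/in.
Capacity per unit length: φr_n = 0.75 × 0.6 × 60 × (0.707 × 0.75) = 14.32 kip/in.
6.99 ≤ 14.32 → adequate.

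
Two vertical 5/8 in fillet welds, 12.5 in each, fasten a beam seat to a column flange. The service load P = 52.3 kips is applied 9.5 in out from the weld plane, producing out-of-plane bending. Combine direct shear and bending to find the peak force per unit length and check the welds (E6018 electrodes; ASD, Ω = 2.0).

E60XX → F_EXX = 60 ksi.
L_w = 2 × 12.5 = 25 in; section modulus (unit throat) S = 2 × L²/6 = 52.08 in².
Direct shear f_v = P/L_w = 52.3/25 = 2.092 kip/in.
Moment M = P × e = 52.3 × 9.5 = 496.85 kip·in; bending f_b = M/S = 9.54 kip/in.
f_max = √(f_v² + f_b²) = √(2.092² + 9.54²) = 9.766 kip/in.
r_n/Ω = (1/2.0) × 0.6 × 60 × (0.707 × 0.625) = 7.954 kip/in → NOT adequate.

f_max ≈ 9.77 kip/in; NOT adequate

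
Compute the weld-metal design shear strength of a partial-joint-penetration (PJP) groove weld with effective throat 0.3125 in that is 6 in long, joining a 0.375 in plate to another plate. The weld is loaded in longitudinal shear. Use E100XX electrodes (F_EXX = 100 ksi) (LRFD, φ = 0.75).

φR_n ≈ 84.4 kip

Effective throat (given) t_e = 0.3125 in.
A_we = 0.3125 × 6 = 1.875 in².
F_nw = 0.6 F_EXX = 60 ksi.
φR_n = 0.75 × 60 × 1.875 = 84.38 kip.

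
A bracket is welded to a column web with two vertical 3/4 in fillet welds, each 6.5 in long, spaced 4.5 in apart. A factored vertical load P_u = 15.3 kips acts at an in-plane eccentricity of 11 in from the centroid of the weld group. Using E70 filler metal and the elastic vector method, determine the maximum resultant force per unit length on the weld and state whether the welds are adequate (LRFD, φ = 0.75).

E70XX → F_EXX = 70 ksi.
Total weld length L_w = 13 in. Treat welds as unit-width lines.
Polar moment about centroid: J = 2[d³/12 + d(b/2)²] = 2[6.5³/12 + 6.5×2.25²] = 111.6 in³.
Direct shear f_v = P/L_w = 15.3 / 13 = 1.177 kip/in (vertical).
Torsion M = P·e = 15.3 × 11 = 168.3 kip·in.
Critical point at (x, y) = (2.25, 3.25) from centroid. f_tx = M·y/J = 4.902 kip/in; f_ty = M·x/J = 3.394 kip/in.
Resultant f_max = √[f_tx² + (f_v + f_ty)²] = √[4.902² + (1.177 + 3.394)²] = 6.702 kip/in.
Capacity per unit length: φr_n = 0.75 × 0.6 × 70 × (0.707 × 0.75) = 16.7 kip/in.
6.702 ≤ 16.7 → adequate.

f_max ≈ 6.7 kip/in; adequate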